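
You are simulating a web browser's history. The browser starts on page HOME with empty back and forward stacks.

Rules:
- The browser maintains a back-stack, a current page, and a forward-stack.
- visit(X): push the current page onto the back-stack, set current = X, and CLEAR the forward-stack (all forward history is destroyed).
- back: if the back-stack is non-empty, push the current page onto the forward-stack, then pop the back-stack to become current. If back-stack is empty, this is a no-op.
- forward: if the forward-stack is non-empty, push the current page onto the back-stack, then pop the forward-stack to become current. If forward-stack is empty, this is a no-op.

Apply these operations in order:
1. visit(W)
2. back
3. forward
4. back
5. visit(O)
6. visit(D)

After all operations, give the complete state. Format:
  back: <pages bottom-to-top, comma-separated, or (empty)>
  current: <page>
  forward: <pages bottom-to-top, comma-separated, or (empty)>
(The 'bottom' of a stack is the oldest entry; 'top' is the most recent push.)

Answer: back: HOME,O
current: D
forward: (empty)

Derivation:
After 1 (visit(W)): cur=W back=1 fwd=0
After 2 (back): cur=HOME back=0 fwd=1
After 3 (forward): cur=W back=1 fwd=0
After 4 (back): cur=HOME back=0 fwd=1
After 5 (visit(O)): cur=O back=1 fwd=0
After 6 (visit(D)): cur=D back=2 fwd=0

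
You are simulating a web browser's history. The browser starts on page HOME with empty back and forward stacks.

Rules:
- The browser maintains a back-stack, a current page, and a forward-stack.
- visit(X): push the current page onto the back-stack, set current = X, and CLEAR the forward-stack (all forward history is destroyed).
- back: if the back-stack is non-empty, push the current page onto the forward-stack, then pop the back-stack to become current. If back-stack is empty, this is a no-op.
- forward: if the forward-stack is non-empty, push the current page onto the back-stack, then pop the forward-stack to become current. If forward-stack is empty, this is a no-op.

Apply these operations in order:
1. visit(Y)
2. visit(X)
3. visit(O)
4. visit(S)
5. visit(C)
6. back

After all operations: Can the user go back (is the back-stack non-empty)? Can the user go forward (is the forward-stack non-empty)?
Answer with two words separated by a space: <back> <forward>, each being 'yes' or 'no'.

Answer: yes yes

Derivation:
After 1 (visit(Y)): cur=Y back=1 fwd=0
After 2 (visit(X)): cur=X back=2 fwd=0
After 3 (visit(O)): cur=O back=3 fwd=0
After 4 (visit(S)): cur=S back=4 fwd=0
After 5 (visit(C)): cur=C back=5 fwd=0
After 6 (back): cur=S back=4 fwd=1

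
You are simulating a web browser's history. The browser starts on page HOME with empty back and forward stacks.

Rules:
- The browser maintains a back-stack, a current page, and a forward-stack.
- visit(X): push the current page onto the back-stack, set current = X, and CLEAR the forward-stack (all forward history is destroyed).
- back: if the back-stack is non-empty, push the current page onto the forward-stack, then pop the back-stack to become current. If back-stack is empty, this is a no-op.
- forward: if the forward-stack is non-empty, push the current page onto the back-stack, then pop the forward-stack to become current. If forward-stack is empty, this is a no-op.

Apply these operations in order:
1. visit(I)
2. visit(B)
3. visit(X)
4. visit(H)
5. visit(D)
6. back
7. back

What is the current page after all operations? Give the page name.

Answer: X

Derivation:
After 1 (visit(I)): cur=I back=1 fwd=0
After 2 (visit(B)): cur=B back=2 fwd=0
After 3 (visit(X)): cur=X back=3 fwd=0
After 4 (visit(H)): cur=H back=4 fwd=0
After 5 (visit(D)): cur=D back=5 fwd=0
After 6 (back): cur=H back=4 fwd=1
After 7 (back): cur=X back=3 fwd=2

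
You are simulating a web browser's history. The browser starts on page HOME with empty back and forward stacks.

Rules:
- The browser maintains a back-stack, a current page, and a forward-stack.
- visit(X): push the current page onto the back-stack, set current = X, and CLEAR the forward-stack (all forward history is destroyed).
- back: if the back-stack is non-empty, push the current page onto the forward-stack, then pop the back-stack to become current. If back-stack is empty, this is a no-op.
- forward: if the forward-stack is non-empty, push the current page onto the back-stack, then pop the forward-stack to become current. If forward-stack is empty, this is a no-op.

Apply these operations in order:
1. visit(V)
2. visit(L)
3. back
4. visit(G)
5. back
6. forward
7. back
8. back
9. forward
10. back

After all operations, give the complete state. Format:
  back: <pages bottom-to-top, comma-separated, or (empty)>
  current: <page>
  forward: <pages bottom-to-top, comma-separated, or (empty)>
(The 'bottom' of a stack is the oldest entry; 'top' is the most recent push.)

After 1 (visit(V)): cur=V back=1 fwd=0
After 2 (visit(L)): cur=L back=2 fwd=0
After 3 (back): cur=V back=1 fwd=1
After 4 (visit(G)): cur=G back=2 fwd=0
After 5 (back): cur=V back=1 fwd=1
After 6 (forward): cur=G back=2 fwd=0
After 7 (back): cur=V back=1 fwd=1
After 8 (back): cur=HOME back=0 fwd=2
After 9 (forward): cur=V back=1 fwd=1
After 10 (back): cur=HOME back=0 fwd=2

Answer: back: (empty)
current: HOME
forward: G,V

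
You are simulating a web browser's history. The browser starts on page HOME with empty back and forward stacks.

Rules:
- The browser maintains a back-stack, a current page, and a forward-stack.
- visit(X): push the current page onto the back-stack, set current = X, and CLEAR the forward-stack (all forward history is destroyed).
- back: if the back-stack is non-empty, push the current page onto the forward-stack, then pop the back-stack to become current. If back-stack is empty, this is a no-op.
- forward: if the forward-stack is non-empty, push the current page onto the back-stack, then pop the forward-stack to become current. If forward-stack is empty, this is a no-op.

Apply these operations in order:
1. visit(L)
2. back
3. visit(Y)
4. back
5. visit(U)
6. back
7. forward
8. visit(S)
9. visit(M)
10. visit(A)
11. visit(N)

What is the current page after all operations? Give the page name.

After 1 (visit(L)): cur=L back=1 fwd=0
After 2 (back): cur=HOME back=0 fwd=1
After 3 (visit(Y)): cur=Y back=1 fwd=0
After 4 (back): cur=HOME back=0 fwd=1
After 5 (visit(U)): cur=U back=1 fwd=0
After 6 (back): cur=HOME back=0 fwd=1
After 7 (forward): cur=U back=1 fwd=0
After 8 (visit(S)): cur=S back=2 fwd=0
After 9 (visit(M)): cur=M back=3 fwd=0
After 10 (visit(A)): cur=A back=4 fwd=0
After 11 (visit(N)): cur=N back=5 fwd=0

Answer: N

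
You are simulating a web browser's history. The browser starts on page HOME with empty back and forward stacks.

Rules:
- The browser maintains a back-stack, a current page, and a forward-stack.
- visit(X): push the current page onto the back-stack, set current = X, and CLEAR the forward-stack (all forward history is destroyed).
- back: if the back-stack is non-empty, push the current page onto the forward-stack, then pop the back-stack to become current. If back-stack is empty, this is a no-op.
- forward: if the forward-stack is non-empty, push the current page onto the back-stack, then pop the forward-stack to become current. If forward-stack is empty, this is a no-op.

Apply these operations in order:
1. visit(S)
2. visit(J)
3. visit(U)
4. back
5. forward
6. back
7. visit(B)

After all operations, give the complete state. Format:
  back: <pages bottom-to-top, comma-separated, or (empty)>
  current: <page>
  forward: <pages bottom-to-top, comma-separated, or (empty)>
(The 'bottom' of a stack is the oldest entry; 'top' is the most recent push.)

After 1 (visit(S)): cur=S back=1 fwd=0
After 2 (visit(J)): cur=J back=2 fwd=0
After 3 (visit(U)): cur=U back=3 fwd=0
After 4 (back): cur=J back=2 fwd=1
After 5 (forward): cur=U back=3 fwd=0
After 6 (back): cur=J back=2 fwd=1
After 7 (visit(B)): cur=B back=3 fwd=0

Answer: back: HOME,S,J
current: B
forward: (empty)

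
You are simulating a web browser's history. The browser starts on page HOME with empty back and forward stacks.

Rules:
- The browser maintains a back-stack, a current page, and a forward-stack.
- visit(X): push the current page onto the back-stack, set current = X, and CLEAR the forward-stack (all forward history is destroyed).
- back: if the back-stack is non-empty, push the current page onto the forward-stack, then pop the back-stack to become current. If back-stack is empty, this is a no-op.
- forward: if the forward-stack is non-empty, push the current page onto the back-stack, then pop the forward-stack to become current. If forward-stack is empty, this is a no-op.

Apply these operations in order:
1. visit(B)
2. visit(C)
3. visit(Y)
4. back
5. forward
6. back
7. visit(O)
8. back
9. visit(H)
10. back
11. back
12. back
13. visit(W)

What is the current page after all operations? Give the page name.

Answer: W

Derivation:
After 1 (visit(B)): cur=B back=1 fwd=0
After 2 (visit(C)): cur=C back=2 fwd=0
After 3 (visit(Y)): cur=Y back=3 fwd=0
After 4 (back): cur=C back=2 fwd=1
After 5 (forward): cur=Y back=3 fwd=0
After 6 (back): cur=C back=2 fwd=1
After 7 (visit(O)): cur=O back=3 fwd=0
After 8 (back): cur=C back=2 fwd=1
After 9 (visit(H)): cur=H back=3 fwd=0
After 10 (back): cur=C back=2 fwd=1
After 11 (back): cur=B back=1 fwd=2
After 12 (back): cur=HOME back=0 fwd=3
After 13 (visit(W)): cur=W back=1 fwd=0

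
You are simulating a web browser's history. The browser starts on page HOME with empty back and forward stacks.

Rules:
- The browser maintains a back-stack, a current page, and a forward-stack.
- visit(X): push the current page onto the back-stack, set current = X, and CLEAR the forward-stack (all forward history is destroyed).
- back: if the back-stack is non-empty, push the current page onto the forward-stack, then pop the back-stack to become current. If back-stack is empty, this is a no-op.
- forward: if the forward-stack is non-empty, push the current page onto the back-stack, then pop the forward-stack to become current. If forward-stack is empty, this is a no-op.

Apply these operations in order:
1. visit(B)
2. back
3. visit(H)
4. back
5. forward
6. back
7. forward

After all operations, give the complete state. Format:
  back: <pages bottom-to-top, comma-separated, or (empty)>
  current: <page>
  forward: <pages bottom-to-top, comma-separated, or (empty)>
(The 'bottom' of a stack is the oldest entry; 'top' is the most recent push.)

After 1 (visit(B)): cur=B back=1 fwd=0
After 2 (back): cur=HOME back=0 fwd=1
After 3 (visit(H)): cur=H back=1 fwd=0
After 4 (back): cur=HOME back=0 fwd=1
After 5 (forward): cur=H back=1 fwd=0
After 6 (back): cur=HOME back=0 fwd=1
After 7 (forward): cur=H back=1 fwd=0

Answer: back: HOME
current: H
forward: (empty)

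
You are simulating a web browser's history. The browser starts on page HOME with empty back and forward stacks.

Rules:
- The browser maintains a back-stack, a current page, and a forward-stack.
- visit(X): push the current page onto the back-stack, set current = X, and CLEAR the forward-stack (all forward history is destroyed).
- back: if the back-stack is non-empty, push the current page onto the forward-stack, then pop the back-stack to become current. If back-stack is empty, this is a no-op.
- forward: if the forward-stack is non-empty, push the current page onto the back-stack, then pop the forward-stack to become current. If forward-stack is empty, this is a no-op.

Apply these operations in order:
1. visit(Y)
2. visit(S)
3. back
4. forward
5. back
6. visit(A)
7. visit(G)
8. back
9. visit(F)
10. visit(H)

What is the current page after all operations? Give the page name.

After 1 (visit(Y)): cur=Y back=1 fwd=0
After 2 (visit(S)): cur=S back=2 fwd=0
After 3 (back): cur=Y back=1 fwd=1
After 4 (forward): cur=S back=2 fwd=0
After 5 (back): cur=Y back=1 fwd=1
After 6 (visit(A)): cur=A back=2 fwd=0
After 7 (visit(G)): cur=G back=3 fwd=0
After 8 (back): cur=A back=2 fwd=1
After 9 (visit(F)): cur=F back=3 fwd=0
After 10 (visit(H)): cur=H back=4 fwd=0

Answer: H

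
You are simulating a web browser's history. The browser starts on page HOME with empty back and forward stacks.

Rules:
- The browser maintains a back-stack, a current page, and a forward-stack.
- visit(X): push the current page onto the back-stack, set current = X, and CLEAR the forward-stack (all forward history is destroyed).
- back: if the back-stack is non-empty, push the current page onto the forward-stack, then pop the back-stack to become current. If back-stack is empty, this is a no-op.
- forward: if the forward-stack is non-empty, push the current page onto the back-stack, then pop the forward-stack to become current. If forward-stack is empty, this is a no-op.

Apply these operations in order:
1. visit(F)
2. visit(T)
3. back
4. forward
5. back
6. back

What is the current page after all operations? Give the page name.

Answer: HOME

Derivation:
After 1 (visit(F)): cur=F back=1 fwd=0
After 2 (visit(T)): cur=T back=2 fwd=0
After 3 (back): cur=F back=1 fwd=1
After 4 (forward): cur=T back=2 fwd=0
After 5 (back): cur=F back=1 fwd=1
After 6 (back): cur=HOME back=0 fwd=2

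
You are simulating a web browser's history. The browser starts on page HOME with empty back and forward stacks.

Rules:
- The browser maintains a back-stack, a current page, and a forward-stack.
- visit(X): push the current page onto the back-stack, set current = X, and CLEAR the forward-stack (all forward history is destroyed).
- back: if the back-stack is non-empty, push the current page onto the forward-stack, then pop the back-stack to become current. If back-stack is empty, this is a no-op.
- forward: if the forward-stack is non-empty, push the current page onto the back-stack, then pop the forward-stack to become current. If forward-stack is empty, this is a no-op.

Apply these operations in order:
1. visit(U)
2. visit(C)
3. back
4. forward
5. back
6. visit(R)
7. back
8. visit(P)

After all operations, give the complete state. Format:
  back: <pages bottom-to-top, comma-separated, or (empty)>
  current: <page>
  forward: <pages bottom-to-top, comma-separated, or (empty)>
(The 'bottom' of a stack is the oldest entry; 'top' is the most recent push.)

Answer: back: HOME,U
current: P
forward: (empty)

Derivation:
After 1 (visit(U)): cur=U back=1 fwd=0
After 2 (visit(C)): cur=C back=2 fwd=0
After 3 (back): cur=U back=1 fwd=1
After 4 (forward): cur=C back=2 fwd=0
After 5 (back): cur=U back=1 fwd=1
After 6 (visit(R)): cur=R back=2 fwd=0
After 7 (back): cur=U back=1 fwd=1
After 8 (visit(P)): cur=P back=2 fwd=0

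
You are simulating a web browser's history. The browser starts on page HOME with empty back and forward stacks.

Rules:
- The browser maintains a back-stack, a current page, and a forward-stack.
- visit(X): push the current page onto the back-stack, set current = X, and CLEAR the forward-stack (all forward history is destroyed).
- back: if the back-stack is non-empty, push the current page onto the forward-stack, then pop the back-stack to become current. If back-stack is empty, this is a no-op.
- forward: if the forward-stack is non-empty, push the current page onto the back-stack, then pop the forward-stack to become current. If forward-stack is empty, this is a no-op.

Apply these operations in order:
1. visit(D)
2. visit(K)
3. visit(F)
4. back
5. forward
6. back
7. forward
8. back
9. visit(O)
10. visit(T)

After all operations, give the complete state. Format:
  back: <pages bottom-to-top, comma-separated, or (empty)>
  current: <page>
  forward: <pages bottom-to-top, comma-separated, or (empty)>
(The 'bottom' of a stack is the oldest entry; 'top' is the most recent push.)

Answer: back: HOME,D,K,O
current: T
forward: (empty)

Derivation:
After 1 (visit(D)): cur=D back=1 fwd=0
After 2 (visit(K)): cur=K back=2 fwd=0
After 3 (visit(F)): cur=F back=3 fwd=0
After 4 (back): cur=K back=2 fwd=1
After 5 (forward): cur=F back=3 fwd=0
After 6 (back): cur=K back=2 fwd=1
After 7 (forward): cur=F back=3 fwd=0
After 8 (back): cur=K back=2 fwd=1
After 9 (visit(O)): cur=O back=3 fwd=0
After 10 (visit(T)): cur=T back=4 fwd=0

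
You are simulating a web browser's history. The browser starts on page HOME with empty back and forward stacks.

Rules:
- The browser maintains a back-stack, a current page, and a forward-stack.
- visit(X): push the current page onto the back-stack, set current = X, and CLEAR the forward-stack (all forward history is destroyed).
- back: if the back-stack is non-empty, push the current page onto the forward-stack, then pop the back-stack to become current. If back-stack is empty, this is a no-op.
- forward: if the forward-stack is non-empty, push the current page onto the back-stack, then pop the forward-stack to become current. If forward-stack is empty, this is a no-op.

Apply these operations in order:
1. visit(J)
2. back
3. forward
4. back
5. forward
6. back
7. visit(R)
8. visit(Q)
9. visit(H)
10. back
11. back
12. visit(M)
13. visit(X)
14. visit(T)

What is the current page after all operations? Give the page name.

Answer: T

Derivation:
After 1 (visit(J)): cur=J back=1 fwd=0
After 2 (back): cur=HOME back=0 fwd=1
After 3 (forward): cur=J back=1 fwd=0
After 4 (back): cur=HOME back=0 fwd=1
After 5 (forward): cur=J back=1 fwd=0
After 6 (back): cur=HOME back=0 fwd=1
After 7 (visit(R)): cur=R back=1 fwd=0
After 8 (visit(Q)): cur=Q back=2 fwd=0
After 9 (visit(H)): cur=H back=3 fwd=0
After 10 (back): cur=Q back=2 fwd=1
After 11 (back): cur=R back=1 fwd=2
After 12 (visit(M)): cur=M back=2 fwd=0
After 13 (visit(X)): cur=X back=3 fwd=0
After 14 (visit(T)): cur=T back=4 fwd=0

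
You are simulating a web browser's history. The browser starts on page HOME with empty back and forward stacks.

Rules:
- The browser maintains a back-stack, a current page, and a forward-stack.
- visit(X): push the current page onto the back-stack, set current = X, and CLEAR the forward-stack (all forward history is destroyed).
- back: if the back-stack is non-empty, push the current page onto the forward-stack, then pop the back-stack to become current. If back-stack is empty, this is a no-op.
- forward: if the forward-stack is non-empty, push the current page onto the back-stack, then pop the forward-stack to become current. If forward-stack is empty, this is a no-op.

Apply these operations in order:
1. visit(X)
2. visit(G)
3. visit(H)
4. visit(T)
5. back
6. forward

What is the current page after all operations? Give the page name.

After 1 (visit(X)): cur=X back=1 fwd=0
After 2 (visit(G)): cur=G back=2 fwd=0
After 3 (visit(H)): cur=H back=3 fwd=0
After 4 (visit(T)): cur=T back=4 fwd=0
After 5 (back): cur=H back=3 fwd=1
After 6 (forward): cur=T back=4 fwd=0

Answer: T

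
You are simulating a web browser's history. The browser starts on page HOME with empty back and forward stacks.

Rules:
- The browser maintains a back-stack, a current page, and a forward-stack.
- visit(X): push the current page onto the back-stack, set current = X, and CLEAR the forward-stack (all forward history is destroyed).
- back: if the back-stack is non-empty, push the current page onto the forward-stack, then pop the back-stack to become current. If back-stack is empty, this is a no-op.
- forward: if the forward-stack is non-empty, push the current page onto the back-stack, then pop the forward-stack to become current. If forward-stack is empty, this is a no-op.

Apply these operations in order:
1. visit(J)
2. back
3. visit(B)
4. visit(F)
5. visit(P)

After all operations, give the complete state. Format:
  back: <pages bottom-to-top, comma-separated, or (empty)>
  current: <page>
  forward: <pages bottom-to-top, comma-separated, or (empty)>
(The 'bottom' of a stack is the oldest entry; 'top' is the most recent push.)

After 1 (visit(J)): cur=J back=1 fwd=0
After 2 (back): cur=HOME back=0 fwd=1
After 3 (visit(B)): cur=B back=1 fwd=0
After 4 (visit(F)): cur=F back=2 fwd=0
After 5 (visit(P)): cur=P back=3 fwd=0

Answer: back: HOME,B,F
current: P
forward: (empty)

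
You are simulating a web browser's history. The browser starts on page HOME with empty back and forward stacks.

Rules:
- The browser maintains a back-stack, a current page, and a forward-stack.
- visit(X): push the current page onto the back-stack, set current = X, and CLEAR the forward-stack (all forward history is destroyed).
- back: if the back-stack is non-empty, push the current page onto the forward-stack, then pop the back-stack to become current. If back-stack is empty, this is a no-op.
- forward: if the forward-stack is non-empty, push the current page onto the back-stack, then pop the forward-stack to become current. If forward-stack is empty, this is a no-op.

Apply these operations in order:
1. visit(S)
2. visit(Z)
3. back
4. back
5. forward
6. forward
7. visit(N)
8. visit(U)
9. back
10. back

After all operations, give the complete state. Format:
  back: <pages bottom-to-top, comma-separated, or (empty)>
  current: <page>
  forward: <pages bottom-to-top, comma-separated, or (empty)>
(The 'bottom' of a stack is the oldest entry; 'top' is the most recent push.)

Answer: back: HOME,S
current: Z
forward: U,N

Derivation:
After 1 (visit(S)): cur=S back=1 fwd=0
After 2 (visit(Z)): cur=Z back=2 fwd=0
After 3 (back): cur=S back=1 fwd=1
After 4 (back): cur=HOME back=0 fwd=2
After 5 (forward): cur=S back=1 fwd=1
After 6 (forward): cur=Z back=2 fwd=0
After 7 (visit(N)): cur=N back=3 fwd=0
After 8 (visit(U)): cur=U back=4 fwd=0
After 9 (back): cur=N back=3 fwd=1
After 10 (back): cur=Z back=2 fwd=2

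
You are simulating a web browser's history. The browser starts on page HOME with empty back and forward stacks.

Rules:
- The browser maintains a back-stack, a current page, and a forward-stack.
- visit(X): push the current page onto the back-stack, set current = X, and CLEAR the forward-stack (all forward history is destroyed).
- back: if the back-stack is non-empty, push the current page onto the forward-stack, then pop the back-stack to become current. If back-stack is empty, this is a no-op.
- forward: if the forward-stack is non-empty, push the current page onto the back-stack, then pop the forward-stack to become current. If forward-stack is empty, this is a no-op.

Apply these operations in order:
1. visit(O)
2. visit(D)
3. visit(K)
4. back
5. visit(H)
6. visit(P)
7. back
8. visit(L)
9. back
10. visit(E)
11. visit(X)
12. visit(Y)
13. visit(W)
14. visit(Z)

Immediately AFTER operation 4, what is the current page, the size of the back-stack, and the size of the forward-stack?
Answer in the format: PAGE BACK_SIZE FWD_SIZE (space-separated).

After 1 (visit(O)): cur=O back=1 fwd=0
After 2 (visit(D)): cur=D back=2 fwd=0
After 3 (visit(K)): cur=K back=3 fwd=0
After 4 (back): cur=D back=2 fwd=1

D 2 1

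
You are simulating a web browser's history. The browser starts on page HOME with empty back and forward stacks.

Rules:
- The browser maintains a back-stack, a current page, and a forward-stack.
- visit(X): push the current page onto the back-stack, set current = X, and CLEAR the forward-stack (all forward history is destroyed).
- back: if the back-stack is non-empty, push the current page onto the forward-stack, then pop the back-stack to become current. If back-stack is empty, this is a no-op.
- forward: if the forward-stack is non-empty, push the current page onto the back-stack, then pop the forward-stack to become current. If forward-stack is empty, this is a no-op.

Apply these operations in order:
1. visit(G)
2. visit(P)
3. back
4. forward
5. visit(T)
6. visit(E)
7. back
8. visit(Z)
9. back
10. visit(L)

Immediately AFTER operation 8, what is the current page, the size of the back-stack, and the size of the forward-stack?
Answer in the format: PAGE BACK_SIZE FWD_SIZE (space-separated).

After 1 (visit(G)): cur=G back=1 fwd=0
After 2 (visit(P)): cur=P back=2 fwd=0
After 3 (back): cur=G back=1 fwd=1
After 4 (forward): cur=P back=2 fwd=0
After 5 (visit(T)): cur=T back=3 fwd=0
After 6 (visit(E)): cur=E back=4 fwd=0
After 7 (back): cur=T back=3 fwd=1
After 8 (visit(Z)): cur=Z back=4 fwd=0

Z 4 0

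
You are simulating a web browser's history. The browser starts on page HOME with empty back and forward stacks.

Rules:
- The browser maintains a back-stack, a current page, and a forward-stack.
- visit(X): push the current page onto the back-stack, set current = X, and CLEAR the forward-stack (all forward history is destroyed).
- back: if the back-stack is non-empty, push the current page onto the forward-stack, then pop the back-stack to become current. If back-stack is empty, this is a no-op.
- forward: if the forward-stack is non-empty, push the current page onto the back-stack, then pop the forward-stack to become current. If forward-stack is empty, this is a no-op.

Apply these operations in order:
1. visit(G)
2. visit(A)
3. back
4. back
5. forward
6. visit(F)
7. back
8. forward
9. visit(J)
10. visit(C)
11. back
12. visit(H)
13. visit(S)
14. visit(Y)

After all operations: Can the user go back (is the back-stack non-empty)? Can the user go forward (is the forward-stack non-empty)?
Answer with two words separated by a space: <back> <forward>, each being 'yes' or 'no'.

After 1 (visit(G)): cur=G back=1 fwd=0
After 2 (visit(A)): cur=A back=2 fwd=0
After 3 (back): cur=G back=1 fwd=1
After 4 (back): cur=HOME back=0 fwd=2
After 5 (forward): cur=G back=1 fwd=1
After 6 (visit(F)): cur=F back=2 fwd=0
After 7 (back): cur=G back=1 fwd=1
After 8 (forward): cur=F back=2 fwd=0
After 9 (visit(J)): cur=J back=3 fwd=0
After 10 (visit(C)): cur=C back=4 fwd=0
After 11 (back): cur=J back=3 fwd=1
After 12 (visit(H)): cur=H back=4 fwd=0
After 13 (visit(S)): cur=S back=5 fwd=0
After 14 (visit(Y)): cur=Y back=6 fwd=0

Answer: yes no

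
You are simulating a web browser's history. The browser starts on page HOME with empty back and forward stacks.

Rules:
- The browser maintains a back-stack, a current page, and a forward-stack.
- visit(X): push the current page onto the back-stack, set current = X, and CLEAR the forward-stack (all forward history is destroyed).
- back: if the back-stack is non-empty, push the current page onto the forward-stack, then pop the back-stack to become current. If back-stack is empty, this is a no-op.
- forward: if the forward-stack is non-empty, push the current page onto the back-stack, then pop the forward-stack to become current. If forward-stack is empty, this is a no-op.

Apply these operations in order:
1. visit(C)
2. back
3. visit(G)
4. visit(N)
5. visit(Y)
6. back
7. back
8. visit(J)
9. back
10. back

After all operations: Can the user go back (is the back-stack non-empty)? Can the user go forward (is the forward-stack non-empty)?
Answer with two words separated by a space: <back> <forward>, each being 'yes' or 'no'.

Answer: no yes

Derivation:
After 1 (visit(C)): cur=C back=1 fwd=0
After 2 (back): cur=HOME back=0 fwd=1
After 3 (visit(G)): cur=G back=1 fwd=0
After 4 (visit(N)): cur=N back=2 fwd=0
After 5 (visit(Y)): cur=Y back=3 fwd=0
After 6 (back): cur=N back=2 fwd=1
After 7 (back): cur=G back=1 fwd=2
After 8 (visit(J)): cur=J back=2 fwd=0
After 9 (back): cur=G back=1 fwd=1
After 10 (back): cur=HOME back=0 fwd=2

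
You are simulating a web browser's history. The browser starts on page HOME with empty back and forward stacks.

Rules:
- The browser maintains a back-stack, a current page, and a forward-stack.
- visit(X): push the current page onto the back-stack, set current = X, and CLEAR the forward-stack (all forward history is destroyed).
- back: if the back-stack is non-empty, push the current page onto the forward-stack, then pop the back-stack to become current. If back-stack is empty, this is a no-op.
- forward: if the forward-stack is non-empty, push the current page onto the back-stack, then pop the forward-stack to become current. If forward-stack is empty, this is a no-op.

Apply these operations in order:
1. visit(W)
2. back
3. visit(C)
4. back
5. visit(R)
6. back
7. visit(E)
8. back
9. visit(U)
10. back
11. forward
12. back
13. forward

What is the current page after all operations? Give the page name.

After 1 (visit(W)): cur=W back=1 fwd=0
After 2 (back): cur=HOME back=0 fwd=1
After 3 (visit(C)): cur=C back=1 fwd=0
After 4 (back): cur=HOME back=0 fwd=1
After 5 (visit(R)): cur=R back=1 fwd=0
After 6 (back): cur=HOME back=0 fwd=1
After 7 (visit(E)): cur=E back=1 fwd=0
After 8 (back): cur=HOME back=0 fwd=1
After 9 (visit(U)): cur=U back=1 fwd=0
After 10 (back): cur=HOME back=0 fwd=1
After 11 (forward): cur=U back=1 fwd=0
After 12 (back): cur=HOME back=0 fwd=1
After 13 (forward): cur=U back=1 fwd=0

Answer: U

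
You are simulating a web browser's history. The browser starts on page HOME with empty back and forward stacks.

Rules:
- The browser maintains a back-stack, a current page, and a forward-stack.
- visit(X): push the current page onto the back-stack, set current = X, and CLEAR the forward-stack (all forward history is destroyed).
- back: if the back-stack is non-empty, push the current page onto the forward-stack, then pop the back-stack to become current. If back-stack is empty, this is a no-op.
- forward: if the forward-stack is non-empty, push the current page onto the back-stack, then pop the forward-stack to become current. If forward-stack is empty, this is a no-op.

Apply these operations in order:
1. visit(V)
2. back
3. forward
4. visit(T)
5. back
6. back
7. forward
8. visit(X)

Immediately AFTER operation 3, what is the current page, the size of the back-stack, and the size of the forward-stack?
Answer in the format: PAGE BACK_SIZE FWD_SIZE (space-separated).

After 1 (visit(V)): cur=V back=1 fwd=0
After 2 (back): cur=HOME back=0 fwd=1
After 3 (forward): cur=V back=1 fwd=0

V 1 0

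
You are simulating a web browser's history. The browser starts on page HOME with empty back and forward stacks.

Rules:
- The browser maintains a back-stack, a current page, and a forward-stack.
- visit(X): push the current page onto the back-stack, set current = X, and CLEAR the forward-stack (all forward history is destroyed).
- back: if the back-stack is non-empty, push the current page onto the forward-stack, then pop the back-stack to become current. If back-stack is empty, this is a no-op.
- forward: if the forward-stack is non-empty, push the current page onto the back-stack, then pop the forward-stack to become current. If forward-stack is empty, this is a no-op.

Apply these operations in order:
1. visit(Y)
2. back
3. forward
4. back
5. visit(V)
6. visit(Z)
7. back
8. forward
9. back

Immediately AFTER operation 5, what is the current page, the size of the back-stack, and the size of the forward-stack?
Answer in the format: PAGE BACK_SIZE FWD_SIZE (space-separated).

After 1 (visit(Y)): cur=Y back=1 fwd=0
After 2 (back): cur=HOME back=0 fwd=1
After 3 (forward): cur=Y back=1 fwd=0
After 4 (back): cur=HOME back=0 fwd=1
After 5 (visit(V)): cur=V back=1 fwd=0

V 1 0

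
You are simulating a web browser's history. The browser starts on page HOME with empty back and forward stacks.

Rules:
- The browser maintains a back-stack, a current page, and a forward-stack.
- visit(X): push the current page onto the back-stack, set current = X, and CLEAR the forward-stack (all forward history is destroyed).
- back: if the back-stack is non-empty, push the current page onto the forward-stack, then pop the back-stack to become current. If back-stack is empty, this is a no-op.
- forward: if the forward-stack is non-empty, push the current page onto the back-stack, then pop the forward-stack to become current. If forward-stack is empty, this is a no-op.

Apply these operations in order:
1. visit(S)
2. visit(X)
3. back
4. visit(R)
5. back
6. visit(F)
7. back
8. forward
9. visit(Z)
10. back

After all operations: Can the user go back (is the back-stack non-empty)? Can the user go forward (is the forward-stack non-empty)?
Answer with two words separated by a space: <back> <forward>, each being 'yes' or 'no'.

Answer: yes yes

Derivation:
After 1 (visit(S)): cur=S back=1 fwd=0
After 2 (visit(X)): cur=X back=2 fwd=0
After 3 (back): cur=S back=1 fwd=1
After 4 (visit(R)): cur=R back=2 fwd=0
After 5 (back): cur=S back=1 fwd=1
After 6 (visit(F)): cur=F back=2 fwd=0
After 7 (back): cur=S back=1 fwd=1
After 8 (forward): cur=F back=2 fwd=0
After 9 (visit(Z)): cur=Z back=3 fwd=0
After 10 (back): cur=F back=2 fwd=1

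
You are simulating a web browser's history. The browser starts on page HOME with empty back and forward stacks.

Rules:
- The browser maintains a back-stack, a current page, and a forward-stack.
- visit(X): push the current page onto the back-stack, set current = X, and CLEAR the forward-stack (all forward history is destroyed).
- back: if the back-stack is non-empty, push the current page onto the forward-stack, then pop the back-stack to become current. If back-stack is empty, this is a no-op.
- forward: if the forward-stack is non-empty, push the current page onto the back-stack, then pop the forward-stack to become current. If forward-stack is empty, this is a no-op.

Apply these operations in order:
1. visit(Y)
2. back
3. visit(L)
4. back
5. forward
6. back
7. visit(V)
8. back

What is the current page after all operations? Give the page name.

Answer: HOME

Derivation:
After 1 (visit(Y)): cur=Y back=1 fwd=0
After 2 (back): cur=HOME back=0 fwd=1
After 3 (visit(L)): cur=L back=1 fwd=0
After 4 (back): cur=HOME back=0 fwd=1
After 5 (forward): cur=L back=1 fwd=0
After 6 (back): cur=HOME back=0 fwd=1
After 7 (visit(V)): cur=V back=1 fwd=0
After 8 (back): cur=HOME back=0 fwd=1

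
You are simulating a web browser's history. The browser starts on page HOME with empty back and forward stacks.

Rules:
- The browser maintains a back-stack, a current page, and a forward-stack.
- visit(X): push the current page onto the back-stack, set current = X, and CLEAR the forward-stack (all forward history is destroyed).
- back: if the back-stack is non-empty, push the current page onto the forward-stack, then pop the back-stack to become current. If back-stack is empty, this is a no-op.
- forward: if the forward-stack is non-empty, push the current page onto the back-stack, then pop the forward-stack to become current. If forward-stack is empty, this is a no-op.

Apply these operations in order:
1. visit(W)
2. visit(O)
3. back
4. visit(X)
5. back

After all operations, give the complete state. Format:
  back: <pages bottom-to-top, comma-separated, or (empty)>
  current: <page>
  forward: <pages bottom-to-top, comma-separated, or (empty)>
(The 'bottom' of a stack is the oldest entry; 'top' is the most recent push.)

After 1 (visit(W)): cur=W back=1 fwd=0
After 2 (visit(O)): cur=O back=2 fwd=0
After 3 (back): cur=W back=1 fwd=1
After 4 (visit(X)): cur=X back=2 fwd=0
After 5 (back): cur=W back=1 fwd=1

Answer: back: HOME
current: W
forward: X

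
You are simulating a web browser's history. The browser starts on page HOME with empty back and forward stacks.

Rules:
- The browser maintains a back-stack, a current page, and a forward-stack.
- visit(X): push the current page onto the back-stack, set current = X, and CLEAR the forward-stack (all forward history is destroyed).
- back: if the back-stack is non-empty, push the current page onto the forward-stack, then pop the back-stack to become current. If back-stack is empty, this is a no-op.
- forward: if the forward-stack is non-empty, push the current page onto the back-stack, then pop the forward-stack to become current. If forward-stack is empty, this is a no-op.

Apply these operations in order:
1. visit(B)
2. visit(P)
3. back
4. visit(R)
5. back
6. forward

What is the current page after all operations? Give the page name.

After 1 (visit(B)): cur=B back=1 fwd=0
After 2 (visit(P)): cur=P back=2 fwd=0
After 3 (back): cur=B back=1 fwd=1
After 4 (visit(R)): cur=R back=2 fwd=0
After 5 (back): cur=B back=1 fwd=1
After 6 (forward): cur=R back=2 fwd=0

Answer: R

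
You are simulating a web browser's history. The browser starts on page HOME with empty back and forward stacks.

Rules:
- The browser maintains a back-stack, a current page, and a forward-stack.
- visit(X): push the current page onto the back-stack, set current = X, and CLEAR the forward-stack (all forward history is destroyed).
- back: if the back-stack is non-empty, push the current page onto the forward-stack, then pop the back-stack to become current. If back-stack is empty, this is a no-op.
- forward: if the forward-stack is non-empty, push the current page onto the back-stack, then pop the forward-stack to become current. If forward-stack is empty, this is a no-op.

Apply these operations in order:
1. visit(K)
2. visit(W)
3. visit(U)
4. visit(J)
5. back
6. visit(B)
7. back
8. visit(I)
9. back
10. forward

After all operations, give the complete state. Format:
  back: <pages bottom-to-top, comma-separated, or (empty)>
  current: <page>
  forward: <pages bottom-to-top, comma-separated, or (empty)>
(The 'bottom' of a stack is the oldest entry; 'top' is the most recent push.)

After 1 (visit(K)): cur=K back=1 fwd=0
After 2 (visit(W)): cur=W back=2 fwd=0
After 3 (visit(U)): cur=U back=3 fwd=0
After 4 (visit(J)): cur=J back=4 fwd=0
After 5 (back): cur=U back=3 fwd=1
After 6 (visit(B)): cur=B back=4 fwd=0
After 7 (back): cur=U back=3 fwd=1
After 8 (visit(I)): cur=I back=4 fwd=0
After 9 (back): cur=U back=3 fwd=1
After 10 (forward): cur=I back=4 fwd=0

Answer: back: HOME,K,W,U
current: I
forward: (empty)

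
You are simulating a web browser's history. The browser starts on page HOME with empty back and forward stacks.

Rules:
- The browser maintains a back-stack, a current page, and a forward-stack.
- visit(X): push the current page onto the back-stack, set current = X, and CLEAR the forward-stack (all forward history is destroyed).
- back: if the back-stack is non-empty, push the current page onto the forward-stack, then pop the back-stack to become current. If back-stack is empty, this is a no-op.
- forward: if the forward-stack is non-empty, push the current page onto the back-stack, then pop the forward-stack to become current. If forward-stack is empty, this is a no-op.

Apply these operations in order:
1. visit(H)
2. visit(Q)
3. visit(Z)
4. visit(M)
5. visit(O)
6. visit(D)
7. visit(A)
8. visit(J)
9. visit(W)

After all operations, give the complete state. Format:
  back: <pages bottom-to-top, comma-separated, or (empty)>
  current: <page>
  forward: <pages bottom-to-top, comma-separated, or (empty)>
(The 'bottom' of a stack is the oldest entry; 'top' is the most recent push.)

Answer: back: HOME,H,Q,Z,M,O,D,A,J
current: W
forward: (empty)

Derivation:
After 1 (visit(H)): cur=H back=1 fwd=0
After 2 (visit(Q)): cur=Q back=2 fwd=0
After 3 (visit(Z)): cur=Z back=3 fwd=0
After 4 (visit(M)): cur=M back=4 fwd=0
After 5 (visit(O)): cur=O back=5 fwd=0
After 6 (visit(D)): cur=D back=6 fwd=0
After 7 (visit(A)): cur=A back=7 fwd=0
After 8 (visit(J)): cur=J back=8 fwd=0
After 9 (visit(W)): cur=W back=9 fwd=0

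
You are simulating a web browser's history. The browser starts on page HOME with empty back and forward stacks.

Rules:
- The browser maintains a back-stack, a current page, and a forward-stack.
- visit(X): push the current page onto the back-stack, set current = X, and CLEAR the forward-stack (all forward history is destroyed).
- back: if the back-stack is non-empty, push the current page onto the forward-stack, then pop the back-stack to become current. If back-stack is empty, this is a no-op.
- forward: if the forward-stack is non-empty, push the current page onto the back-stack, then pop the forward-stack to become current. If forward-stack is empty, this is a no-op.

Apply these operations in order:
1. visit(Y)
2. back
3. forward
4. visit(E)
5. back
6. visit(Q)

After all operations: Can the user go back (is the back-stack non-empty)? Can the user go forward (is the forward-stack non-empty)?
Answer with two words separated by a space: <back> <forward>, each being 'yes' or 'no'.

After 1 (visit(Y)): cur=Y back=1 fwd=0
After 2 (back): cur=HOME back=0 fwd=1
After 3 (forward): cur=Y back=1 fwd=0
After 4 (visit(E)): cur=E back=2 fwd=0
After 5 (back): cur=Y back=1 fwd=1
After 6 (visit(Q)): cur=Q back=2 fwd=0

Answer: yes no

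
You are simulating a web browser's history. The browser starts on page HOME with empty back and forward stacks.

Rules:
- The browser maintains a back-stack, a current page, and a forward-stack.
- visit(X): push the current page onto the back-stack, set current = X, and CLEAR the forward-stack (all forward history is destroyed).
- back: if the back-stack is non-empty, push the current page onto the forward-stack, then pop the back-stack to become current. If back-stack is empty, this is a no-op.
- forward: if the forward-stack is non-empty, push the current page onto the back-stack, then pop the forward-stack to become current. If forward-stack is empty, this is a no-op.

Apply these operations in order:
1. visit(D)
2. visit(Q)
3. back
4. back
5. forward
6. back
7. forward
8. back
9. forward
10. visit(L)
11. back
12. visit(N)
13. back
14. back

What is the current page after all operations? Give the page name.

Answer: HOME

Derivation:
After 1 (visit(D)): cur=D back=1 fwd=0
After 2 (visit(Q)): cur=Q back=2 fwd=0
After 3 (back): cur=D back=1 fwd=1
After 4 (back): cur=HOME back=0 fwd=2
After 5 (forward): cur=D back=1 fwd=1
After 6 (back): cur=HOME back=0 fwd=2
After 7 (forward): cur=D back=1 fwd=1
After 8 (back): cur=HOME back=0 fwd=2
After 9 (forward): cur=D back=1 fwd=1
After 10 (visit(L)): cur=L back=2 fwd=0
After 11 (back): cur=D back=1 fwd=1
After 12 (visit(N)): cur=N back=2 fwd=0
After 13 (back): cur=D back=1 fwd=1
After 14 (back): cur=HOME back=0 fwd=2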